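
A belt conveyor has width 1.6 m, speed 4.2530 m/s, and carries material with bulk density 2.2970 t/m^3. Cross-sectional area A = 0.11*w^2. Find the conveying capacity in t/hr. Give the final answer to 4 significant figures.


A = 0.11 * 1.6^2 = 0.2816 m^2
C = 0.2816 * 4.2530 * 2.2970 * 3600
C = 9904 t/hr


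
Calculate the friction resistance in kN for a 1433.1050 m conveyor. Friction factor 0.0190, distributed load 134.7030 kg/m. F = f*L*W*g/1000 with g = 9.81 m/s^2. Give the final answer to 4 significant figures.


F = 0.0190 * 1433.1050 * 134.7030 * 9.81 / 1000
F = 35.98 kN


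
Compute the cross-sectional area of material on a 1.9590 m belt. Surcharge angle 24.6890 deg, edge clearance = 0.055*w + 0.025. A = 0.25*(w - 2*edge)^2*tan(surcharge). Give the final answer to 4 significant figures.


edge = 0.055*1.9590 + 0.025 = 0.132745 m
ew = 1.9590 - 2*0.132745 = 1.69351 m
A = 0.25 * 1.69351^2 * tan(24.6890 deg)
A = 0.3296 m^2


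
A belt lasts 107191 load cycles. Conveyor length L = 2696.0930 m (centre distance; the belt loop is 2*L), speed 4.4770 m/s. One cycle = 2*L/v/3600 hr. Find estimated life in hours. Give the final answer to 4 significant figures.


cycle_time = 2 * 2696.0930 / 4.4770 / 3600 = 0.334561 hr
life = 107191 * 0.334561 = 35860 hours


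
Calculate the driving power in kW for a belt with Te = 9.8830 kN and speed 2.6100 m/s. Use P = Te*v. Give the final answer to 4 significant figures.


P = Te * v = 9.8830 * 2.6100
P = 25.79 kW


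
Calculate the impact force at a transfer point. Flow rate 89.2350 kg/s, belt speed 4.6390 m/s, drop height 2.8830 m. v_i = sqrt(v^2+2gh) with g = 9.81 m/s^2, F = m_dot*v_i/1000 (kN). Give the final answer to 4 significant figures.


v_i = sqrt(4.6390^2 + 2*9.81*2.8830) = 8.83656 m/s
F = 89.2350 * 8.83656 / 1000
F = 0.7885 kN


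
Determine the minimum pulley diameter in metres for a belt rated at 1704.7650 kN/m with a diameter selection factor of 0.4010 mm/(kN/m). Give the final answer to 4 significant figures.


D = 1704.7650 * 0.4010 / 1000
D = 0.6836 m


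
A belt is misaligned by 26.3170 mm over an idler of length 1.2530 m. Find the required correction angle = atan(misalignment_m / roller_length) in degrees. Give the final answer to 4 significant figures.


misalign_m = 26.3170 / 1000 = 0.026317 m
angle = atan(0.026317 / 1.2530)
angle = 1.203 deg


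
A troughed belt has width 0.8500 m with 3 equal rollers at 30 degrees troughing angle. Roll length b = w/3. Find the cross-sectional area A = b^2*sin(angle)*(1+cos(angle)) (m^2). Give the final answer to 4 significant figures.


b = 0.8500/3 = 0.283333 m
A = 0.283333^2 * sin(30 deg) * (1 + cos(30 deg))
A = 0.07490 m^2


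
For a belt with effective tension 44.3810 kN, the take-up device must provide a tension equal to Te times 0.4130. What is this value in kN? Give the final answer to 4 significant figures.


T_tu = 44.3810 * 0.4130
T_tu = 18.33 kN


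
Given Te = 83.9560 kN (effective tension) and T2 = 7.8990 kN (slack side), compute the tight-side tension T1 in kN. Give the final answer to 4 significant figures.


T1 = Te + T2 = 83.9560 + 7.8990
T1 = 91.86 kN


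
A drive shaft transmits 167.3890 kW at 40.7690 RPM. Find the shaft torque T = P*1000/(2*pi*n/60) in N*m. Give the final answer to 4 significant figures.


omega = 2*pi*40.7690/60 = 4.26932 rad/s
T = 167.3890*1000 / 4.26932
T = 39210 N*m


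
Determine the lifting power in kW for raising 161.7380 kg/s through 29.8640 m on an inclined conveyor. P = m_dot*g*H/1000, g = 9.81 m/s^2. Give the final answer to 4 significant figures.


P = 161.7380 * 9.81 * 29.8640 / 1000
P = 47.38 kW


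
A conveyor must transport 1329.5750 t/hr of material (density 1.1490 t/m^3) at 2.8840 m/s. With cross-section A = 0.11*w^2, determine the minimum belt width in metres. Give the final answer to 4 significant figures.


A_req = 1329.5750 / (2.8840 * 1.1490 * 3600) = 0.111454 m^2
w = sqrt(0.111454 / 0.11)
w = 1.007 m


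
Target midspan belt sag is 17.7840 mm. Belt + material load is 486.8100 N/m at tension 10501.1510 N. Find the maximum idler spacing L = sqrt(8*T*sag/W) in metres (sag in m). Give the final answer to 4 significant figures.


sag = 17.7840/1000 = 0.017784 m
L = sqrt(8 * 10501.1510 * 0.017784 / 486.8100)
L = 1.752 m


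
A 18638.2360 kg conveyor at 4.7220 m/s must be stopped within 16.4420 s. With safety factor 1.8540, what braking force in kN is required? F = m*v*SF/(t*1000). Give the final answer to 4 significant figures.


F = 18638.2360 * 4.7220 / 16.4420 * 1.8540 / 1000
F = 9.924 kN


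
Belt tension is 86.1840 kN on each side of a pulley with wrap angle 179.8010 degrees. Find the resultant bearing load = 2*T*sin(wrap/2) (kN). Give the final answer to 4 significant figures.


F = 2 * 86.1840 * sin(179.8010/2 deg)
F = 172.4 kN


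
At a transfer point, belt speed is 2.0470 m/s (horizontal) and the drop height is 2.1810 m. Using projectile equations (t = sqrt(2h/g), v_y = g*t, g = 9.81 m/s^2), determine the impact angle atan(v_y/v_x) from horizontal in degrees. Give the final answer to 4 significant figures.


t = sqrt(2*2.1810/9.81) = 0.66682 s
v_y = 9.81 * 0.66682 = 6.5415 m/s
angle = atan(6.5415 / 2.0470) = 72.62 deg


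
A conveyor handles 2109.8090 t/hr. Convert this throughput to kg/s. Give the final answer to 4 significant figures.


m_dot = 2109.8090 * 1000 / 3600
m_dot = 586.1 kg/s


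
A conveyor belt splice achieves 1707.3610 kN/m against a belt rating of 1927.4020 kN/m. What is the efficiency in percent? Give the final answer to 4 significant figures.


Eff = 1707.3610 / 1927.4020 * 100
Eff = 88.58 %


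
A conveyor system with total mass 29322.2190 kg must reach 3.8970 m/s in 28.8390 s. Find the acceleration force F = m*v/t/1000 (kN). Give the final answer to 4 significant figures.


F = 29322.2190 * 3.8970 / 28.8390 / 1000
F = 3.962 kN


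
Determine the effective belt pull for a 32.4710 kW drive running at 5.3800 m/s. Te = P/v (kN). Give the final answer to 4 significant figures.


Te = P / v = 32.4710 / 5.3800
Te = 6.036 kN


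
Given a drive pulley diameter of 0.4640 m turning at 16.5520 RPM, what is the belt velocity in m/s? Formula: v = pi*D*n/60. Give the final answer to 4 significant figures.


v = pi * 0.4640 * 16.5520 / 60
v = 0.4021 m/s


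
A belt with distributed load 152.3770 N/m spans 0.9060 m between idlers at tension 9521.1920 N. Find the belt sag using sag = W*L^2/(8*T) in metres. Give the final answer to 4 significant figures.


sag = 152.3770 * 0.9060^2 / (8 * 9521.1920)
sag = 0.001642 m


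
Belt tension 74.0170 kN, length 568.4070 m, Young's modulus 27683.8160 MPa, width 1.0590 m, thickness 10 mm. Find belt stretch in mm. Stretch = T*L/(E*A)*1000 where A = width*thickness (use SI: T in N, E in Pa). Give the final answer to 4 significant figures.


A = 1.0590 * 0.01 = 0.01059 m^2
Stretch = 74.0170*1000 * 568.4070 / (27683.8160e6 * 0.01059) * 1000
Stretch = 143.5 mm


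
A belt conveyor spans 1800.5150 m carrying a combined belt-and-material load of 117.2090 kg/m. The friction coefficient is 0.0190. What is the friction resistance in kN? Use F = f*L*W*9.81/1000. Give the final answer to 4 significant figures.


F = 0.0190 * 1800.5150 * 117.2090 * 9.81 / 1000
F = 39.34 kN


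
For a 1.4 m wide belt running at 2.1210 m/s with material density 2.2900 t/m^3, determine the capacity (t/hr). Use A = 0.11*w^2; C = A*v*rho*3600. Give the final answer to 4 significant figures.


A = 0.11 * 1.4^2 = 0.2156 m^2
C = 0.2156 * 2.1210 * 2.2900 * 3600
C = 3770 t/hr


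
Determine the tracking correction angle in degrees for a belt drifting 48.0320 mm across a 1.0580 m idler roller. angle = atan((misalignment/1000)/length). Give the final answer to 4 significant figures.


misalign_m = 48.0320 / 1000 = 0.048032 m
angle = atan(0.048032 / 1.0580)
angle = 2.599 deg


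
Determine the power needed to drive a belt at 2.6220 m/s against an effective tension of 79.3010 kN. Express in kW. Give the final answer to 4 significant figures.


P = Te * v = 79.3010 * 2.6220
P = 207.9 kW


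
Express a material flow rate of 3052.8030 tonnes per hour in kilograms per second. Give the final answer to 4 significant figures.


m_dot = 3052.8030 * 1000 / 3600
m_dot = 848.0 kg/s


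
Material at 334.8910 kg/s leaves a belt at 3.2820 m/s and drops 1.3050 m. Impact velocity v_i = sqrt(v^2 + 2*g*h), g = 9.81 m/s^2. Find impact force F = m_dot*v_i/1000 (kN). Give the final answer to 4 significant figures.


v_i = sqrt(3.2820^2 + 2*9.81*1.3050) = 6.03122 m/s
F = 334.8910 * 6.03122 / 1000
F = 2.020 kN


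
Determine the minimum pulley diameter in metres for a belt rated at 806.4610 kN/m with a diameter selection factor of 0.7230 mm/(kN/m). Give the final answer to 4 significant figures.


D = 806.4610 * 0.7230 / 1000
D = 0.5831 m


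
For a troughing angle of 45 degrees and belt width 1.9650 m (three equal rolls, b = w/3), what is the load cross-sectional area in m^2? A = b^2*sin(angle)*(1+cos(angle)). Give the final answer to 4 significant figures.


b = 1.9650/3 = 0.655 m
A = 0.655^2 * sin(45 deg) * (1 + cos(45 deg))
A = 0.5179 m^2


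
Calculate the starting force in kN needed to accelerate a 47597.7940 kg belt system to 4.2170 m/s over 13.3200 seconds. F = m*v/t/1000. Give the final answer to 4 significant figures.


F = 47597.7940 * 4.2170 / 13.3200 / 1000
F = 15.07 kN


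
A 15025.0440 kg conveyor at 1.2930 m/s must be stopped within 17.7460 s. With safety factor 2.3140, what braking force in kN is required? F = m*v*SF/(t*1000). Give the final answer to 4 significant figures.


F = 15025.0440 * 1.2930 / 17.7460 * 2.3140 / 1000
F = 2.533 kN


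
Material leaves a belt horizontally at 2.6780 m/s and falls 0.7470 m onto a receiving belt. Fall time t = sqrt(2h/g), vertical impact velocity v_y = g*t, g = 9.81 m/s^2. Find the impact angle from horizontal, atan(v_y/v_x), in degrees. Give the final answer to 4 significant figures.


t = sqrt(2*0.7470/9.81) = 0.390248 s
v_y = 9.81 * 0.390248 = 3.82833 m/s
angle = atan(3.82833 / 2.6780) = 55.03 deg


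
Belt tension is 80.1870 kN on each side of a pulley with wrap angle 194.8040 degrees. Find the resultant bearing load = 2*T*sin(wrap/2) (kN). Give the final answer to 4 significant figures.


F = 2 * 80.1870 * sin(194.8040/2 deg)
F = 159.0 kN


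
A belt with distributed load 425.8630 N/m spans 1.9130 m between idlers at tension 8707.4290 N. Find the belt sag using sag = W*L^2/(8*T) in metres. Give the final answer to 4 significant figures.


sag = 425.8630 * 1.9130^2 / (8 * 8707.4290)
sag = 0.02237 m


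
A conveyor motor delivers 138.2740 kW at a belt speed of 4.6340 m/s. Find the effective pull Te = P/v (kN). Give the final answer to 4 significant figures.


Te = P / v = 138.2740 / 4.6340
Te = 29.84 kN


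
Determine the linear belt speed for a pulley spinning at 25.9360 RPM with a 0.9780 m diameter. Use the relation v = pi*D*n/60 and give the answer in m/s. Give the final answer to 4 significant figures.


v = pi * 0.9780 * 25.9360 / 60
v = 1.328 m/s


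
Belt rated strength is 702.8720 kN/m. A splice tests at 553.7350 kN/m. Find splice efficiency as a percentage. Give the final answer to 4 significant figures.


Eff = 553.7350 / 702.8720 * 100
Eff = 78.78 %


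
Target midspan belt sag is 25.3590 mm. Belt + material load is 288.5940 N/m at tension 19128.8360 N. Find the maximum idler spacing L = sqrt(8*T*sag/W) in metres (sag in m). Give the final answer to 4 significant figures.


sag = 25.3590/1000 = 0.025359 m
L = sqrt(8 * 19128.8360 * 0.025359 / 288.5940)
L = 3.667 m


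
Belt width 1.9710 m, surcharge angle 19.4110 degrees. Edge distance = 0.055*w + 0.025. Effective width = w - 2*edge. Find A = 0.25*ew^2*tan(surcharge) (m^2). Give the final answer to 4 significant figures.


edge = 0.055*1.9710 + 0.025 = 0.133405 m
ew = 1.9710 - 2*0.133405 = 1.70419 m
A = 0.25 * 1.70419^2 * tan(19.4110 deg)
A = 0.2558 m^2


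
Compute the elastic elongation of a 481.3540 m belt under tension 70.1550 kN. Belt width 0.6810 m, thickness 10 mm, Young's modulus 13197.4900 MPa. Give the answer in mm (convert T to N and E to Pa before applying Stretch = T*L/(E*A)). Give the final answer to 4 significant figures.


A = 0.6810 * 0.01 = 0.00681 m^2
Stretch = 70.1550*1000 * 481.3540 / (13197.4900e6 * 0.00681) * 1000
Stretch = 375.7 mm


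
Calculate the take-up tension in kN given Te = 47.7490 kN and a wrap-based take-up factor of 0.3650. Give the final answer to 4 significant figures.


T_tu = 47.7490 * 0.3650
T_tu = 17.43 kN


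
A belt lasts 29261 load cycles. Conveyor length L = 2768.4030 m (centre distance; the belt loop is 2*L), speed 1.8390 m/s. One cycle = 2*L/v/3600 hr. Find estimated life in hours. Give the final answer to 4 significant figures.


cycle_time = 2 * 2768.4030 / 1.8390 / 3600 = 0.836325 hr
life = 29261 * 0.836325 = 24470 hours


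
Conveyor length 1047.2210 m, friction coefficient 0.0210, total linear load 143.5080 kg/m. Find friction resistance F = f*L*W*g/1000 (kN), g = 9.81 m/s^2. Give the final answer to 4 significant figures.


F = 0.0210 * 1047.2210 * 143.5080 * 9.81 / 1000
F = 30.96 kN


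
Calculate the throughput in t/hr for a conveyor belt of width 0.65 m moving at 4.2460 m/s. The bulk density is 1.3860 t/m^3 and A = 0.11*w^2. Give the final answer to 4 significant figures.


A = 0.11 * 0.65^2 = 0.046475 m^2
C = 0.046475 * 4.2460 * 1.3860 * 3600
C = 984.6 t/hr


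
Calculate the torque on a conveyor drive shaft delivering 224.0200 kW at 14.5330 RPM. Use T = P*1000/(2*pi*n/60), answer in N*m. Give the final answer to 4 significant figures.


omega = 2*pi*14.5330/60 = 1.52189 rad/s
T = 224.0200*1000 / 1.52189
T = 147200 N*m


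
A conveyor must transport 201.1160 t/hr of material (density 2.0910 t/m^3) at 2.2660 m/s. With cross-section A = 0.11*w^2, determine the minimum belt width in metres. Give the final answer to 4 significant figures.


A_req = 201.1160 / (2.2660 * 2.0910 * 3600) = 0.0117904 m^2
w = sqrt(0.0117904 / 0.11)
w = 0.3274 m


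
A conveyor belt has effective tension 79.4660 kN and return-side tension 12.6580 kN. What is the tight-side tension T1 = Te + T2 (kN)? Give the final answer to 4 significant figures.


T1 = Te + T2 = 79.4660 + 12.6580
T1 = 92.12 kN


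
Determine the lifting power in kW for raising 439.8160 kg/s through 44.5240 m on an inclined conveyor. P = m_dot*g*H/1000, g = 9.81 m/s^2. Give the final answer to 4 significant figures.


P = 439.8160 * 9.81 * 44.5240 / 1000
P = 192.1 kW


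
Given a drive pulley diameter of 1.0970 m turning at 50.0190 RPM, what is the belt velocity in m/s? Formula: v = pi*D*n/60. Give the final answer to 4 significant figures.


v = pi * 1.0970 * 50.0190 / 60
v = 2.873 m/s


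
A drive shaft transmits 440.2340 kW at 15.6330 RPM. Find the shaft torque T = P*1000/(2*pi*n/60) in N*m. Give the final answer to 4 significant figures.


omega = 2*pi*15.6330/60 = 1.63708 rad/s
T = 440.2340*1000 / 1.63708
T = 268900 N*m


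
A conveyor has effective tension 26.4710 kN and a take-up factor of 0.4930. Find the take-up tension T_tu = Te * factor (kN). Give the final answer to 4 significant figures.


T_tu = 26.4710 * 0.4930
T_tu = 13.05 kN


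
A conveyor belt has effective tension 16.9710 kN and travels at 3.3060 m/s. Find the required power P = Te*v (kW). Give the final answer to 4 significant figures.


P = Te * v = 16.9710 * 3.3060
P = 56.11 kW


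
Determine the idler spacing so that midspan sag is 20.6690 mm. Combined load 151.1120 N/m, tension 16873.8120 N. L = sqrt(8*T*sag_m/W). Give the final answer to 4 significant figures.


sag = 20.6690/1000 = 0.020669 m
L = sqrt(8 * 16873.8120 * 0.020669 / 151.1120)
L = 4.297 m


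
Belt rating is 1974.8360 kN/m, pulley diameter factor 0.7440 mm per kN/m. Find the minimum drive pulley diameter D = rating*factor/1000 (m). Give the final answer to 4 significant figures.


D = 1974.8360 * 0.7440 / 1000
D = 1.469 m


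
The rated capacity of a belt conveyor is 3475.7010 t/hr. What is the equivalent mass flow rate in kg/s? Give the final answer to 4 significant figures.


m_dot = 3475.7010 * 1000 / 3600
m_dot = 965.5 kg/s


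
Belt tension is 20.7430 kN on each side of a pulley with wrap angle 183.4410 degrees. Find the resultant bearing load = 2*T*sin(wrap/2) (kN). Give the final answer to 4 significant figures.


F = 2 * 20.7430 * sin(183.4410/2 deg)
F = 41.47 kN


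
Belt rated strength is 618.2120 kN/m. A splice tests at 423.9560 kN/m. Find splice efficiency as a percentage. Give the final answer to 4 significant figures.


Eff = 423.9560 / 618.2120 * 100
Eff = 68.58 %


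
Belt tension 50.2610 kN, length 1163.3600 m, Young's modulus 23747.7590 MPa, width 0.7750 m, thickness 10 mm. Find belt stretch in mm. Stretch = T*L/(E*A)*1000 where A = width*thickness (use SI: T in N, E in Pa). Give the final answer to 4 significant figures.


A = 0.7750 * 0.01 = 0.00775 m^2
Stretch = 50.2610*1000 * 1163.3600 / (23747.7590e6 * 0.00775) * 1000
Stretch = 317.7 mm


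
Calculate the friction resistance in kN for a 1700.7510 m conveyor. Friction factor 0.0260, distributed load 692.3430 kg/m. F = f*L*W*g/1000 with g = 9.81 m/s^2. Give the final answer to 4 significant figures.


F = 0.0260 * 1700.7510 * 692.3430 * 9.81 / 1000
F = 300.3 kN


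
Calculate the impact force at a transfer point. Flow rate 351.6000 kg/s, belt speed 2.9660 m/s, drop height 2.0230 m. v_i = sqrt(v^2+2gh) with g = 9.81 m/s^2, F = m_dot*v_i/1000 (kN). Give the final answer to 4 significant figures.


v_i = sqrt(2.9660^2 + 2*9.81*2.0230) = 6.96336 m/s
F = 351.6000 * 6.96336 / 1000
F = 2.448 kN


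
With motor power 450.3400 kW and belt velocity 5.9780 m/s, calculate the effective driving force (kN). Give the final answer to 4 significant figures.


Te = P / v = 450.3400 / 5.9780
Te = 75.33 kN


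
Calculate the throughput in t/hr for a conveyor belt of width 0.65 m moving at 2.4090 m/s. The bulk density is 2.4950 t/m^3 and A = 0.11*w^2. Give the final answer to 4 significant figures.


A = 0.11 * 0.65^2 = 0.046475 m^2
C = 0.046475 * 2.4090 * 2.4950 * 3600
C = 1006 t/hr


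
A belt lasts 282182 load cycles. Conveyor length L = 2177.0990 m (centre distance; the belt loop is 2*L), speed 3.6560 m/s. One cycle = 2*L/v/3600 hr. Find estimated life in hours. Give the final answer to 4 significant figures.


cycle_time = 2 * 2177.0990 / 3.6560 / 3600 = 0.330826 hr
life = 282182 * 0.330826 = 93350 hours


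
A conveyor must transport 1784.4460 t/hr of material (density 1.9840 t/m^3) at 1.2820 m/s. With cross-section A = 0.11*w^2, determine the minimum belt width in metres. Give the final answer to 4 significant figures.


A_req = 1784.4460 / (1.2820 * 1.9840 * 3600) = 0.194882 m^2
w = sqrt(0.194882 / 0.11)
w = 1.331 m


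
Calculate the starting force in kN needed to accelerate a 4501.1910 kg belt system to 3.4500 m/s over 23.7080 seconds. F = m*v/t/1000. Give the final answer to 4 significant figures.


F = 4501.1910 * 3.4500 / 23.7080 / 1000
F = 0.6550 kN


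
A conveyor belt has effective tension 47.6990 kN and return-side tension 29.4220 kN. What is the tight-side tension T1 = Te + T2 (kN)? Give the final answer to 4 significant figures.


T1 = Te + T2 = 47.6990 + 29.4220
T1 = 77.12 kN


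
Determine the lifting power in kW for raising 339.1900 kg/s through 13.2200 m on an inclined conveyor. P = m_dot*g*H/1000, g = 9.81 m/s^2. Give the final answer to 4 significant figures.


P = 339.1900 * 9.81 * 13.2200 / 1000
P = 43.99 kW


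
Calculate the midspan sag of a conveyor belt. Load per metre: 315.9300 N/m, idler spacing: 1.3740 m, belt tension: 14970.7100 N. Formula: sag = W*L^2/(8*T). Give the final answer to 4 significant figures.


sag = 315.9300 * 1.3740^2 / (8 * 14970.7100)
sag = 0.004980 m


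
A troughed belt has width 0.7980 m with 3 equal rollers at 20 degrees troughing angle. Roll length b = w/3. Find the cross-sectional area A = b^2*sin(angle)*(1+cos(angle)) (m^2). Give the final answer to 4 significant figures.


b = 0.7980/3 = 0.266 m
A = 0.266^2 * sin(20 deg) * (1 + cos(20 deg))
A = 0.04694 m^2


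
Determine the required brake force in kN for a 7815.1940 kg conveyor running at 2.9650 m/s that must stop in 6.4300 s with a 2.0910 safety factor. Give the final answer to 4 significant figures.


F = 7815.1940 * 2.9650 / 6.4300 * 2.0910 / 1000
F = 7.535 kN


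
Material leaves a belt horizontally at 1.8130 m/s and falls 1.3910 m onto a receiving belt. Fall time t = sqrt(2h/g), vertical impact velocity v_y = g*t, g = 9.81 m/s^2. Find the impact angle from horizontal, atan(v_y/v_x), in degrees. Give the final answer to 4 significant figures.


t = sqrt(2*1.3910/9.81) = 0.53253 s
v_y = 9.81 * 0.53253 = 5.22412 m/s
angle = atan(5.22412 / 1.8130) = 70.86 deg


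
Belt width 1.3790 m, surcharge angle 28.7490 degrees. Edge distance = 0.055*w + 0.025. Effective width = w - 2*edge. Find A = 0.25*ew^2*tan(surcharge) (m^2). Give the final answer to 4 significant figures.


edge = 0.055*1.3790 + 0.025 = 0.100845 m
ew = 1.3790 - 2*0.100845 = 1.17731 m
A = 0.25 * 1.17731^2 * tan(28.7490 deg)
A = 0.1901 m^2


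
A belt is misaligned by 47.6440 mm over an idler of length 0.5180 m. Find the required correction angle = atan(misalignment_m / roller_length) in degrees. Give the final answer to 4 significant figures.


misalign_m = 47.6440 / 1000 = 0.047644 m
angle = atan(0.047644 / 0.5180)
angle = 5.255 deg


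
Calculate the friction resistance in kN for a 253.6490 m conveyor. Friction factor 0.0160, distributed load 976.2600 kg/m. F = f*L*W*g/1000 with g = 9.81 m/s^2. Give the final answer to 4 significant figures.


F = 0.0160 * 253.6490 * 976.2600 * 9.81 / 1000
F = 38.87 kN


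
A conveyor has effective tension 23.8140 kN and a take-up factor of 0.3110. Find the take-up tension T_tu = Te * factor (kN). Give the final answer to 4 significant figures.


T_tu = 23.8140 * 0.3110
T_tu = 7.406 kN


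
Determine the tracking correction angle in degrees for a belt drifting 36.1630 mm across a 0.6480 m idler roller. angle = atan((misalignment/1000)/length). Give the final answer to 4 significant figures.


misalign_m = 36.1630 / 1000 = 0.036163 m
angle = atan(0.036163 / 0.6480)
angle = 3.194 deg


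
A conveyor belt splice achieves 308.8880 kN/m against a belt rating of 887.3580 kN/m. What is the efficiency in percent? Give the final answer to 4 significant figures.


Eff = 308.8880 / 887.3580 * 100
Eff = 34.81 %


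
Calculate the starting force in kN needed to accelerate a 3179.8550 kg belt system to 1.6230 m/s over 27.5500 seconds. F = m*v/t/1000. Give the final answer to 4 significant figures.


F = 3179.8550 * 1.6230 / 27.5500 / 1000
F = 0.1873 kN


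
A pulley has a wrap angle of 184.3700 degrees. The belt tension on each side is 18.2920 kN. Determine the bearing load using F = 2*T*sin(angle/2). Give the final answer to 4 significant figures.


F = 2 * 18.2920 * sin(184.3700/2 deg)
F = 36.56 kN


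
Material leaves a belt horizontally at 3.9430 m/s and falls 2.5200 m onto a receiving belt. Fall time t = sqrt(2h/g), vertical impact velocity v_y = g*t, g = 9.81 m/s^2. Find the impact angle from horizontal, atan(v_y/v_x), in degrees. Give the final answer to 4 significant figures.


t = sqrt(2*2.5200/9.81) = 0.716772 s
v_y = 9.81 * 0.716772 = 7.03153 m/s
angle = atan(7.03153 / 3.9430) = 60.72 deg


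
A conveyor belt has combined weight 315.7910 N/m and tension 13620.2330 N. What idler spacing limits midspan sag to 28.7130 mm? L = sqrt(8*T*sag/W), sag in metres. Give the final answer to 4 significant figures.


sag = 28.7130/1000 = 0.028713 m
L = sqrt(8 * 13620.2330 * 0.028713 / 315.7910)
L = 3.148 m


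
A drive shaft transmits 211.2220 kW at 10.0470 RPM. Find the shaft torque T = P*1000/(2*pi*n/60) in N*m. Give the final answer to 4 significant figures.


omega = 2*pi*10.0470/60 = 1.05212 rad/s
T = 211.2220*1000 / 1.05212
T = 200800 N*m


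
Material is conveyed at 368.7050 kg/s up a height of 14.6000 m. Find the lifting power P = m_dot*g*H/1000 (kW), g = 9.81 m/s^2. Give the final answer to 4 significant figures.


P = 368.7050 * 9.81 * 14.6000 / 1000
P = 52.81 kW


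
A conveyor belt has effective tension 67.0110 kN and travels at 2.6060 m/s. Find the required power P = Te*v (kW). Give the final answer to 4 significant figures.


P = Te * v = 67.0110 * 2.6060
P = 174.6 kW


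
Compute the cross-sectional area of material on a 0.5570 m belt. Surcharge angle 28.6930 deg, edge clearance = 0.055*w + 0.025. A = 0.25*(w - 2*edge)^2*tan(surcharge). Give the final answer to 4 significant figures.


edge = 0.055*0.5570 + 0.025 = 0.055635 m
ew = 0.5570 - 2*0.055635 = 0.44573 m
A = 0.25 * 0.44573^2 * tan(28.6930 deg)
A = 0.02718 m^2


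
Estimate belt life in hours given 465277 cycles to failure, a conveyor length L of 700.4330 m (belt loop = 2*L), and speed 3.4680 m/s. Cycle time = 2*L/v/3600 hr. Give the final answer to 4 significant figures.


cycle_time = 2 * 700.4330 / 3.4680 / 3600 = 0.112206 hr
life = 465277 * 0.112206 = 52210 hours


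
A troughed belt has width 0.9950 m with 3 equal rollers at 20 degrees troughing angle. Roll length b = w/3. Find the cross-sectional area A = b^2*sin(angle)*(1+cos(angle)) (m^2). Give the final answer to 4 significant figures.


b = 0.9950/3 = 0.331667 m
A = 0.331667^2 * sin(20 deg) * (1 + cos(20 deg))
A = 0.07298 m^2


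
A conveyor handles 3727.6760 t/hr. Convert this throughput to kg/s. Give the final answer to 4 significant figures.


m_dot = 3727.6760 * 1000 / 3600
m_dot = 1035 kg/s


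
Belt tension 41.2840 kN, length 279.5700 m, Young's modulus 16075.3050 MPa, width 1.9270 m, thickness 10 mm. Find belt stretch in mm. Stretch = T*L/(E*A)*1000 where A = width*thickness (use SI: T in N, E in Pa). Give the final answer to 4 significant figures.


A = 1.9270 * 0.01 = 0.01927 m^2
Stretch = 41.2840*1000 * 279.5700 / (16075.3050e6 * 0.01927) * 1000
Stretch = 37.26 mm


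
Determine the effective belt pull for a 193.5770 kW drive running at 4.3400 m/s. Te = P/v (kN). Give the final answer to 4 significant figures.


Te = P / v = 193.5770 / 4.3400
Te = 44.60 kN


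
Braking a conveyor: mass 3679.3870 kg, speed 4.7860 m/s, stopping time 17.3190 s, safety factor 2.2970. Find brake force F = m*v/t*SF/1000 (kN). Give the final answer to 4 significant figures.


F = 3679.3870 * 4.7860 / 17.3190 * 2.2970 / 1000
F = 2.336 kN


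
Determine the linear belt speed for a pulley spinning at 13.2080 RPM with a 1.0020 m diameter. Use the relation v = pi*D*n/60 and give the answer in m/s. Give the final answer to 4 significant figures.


v = pi * 1.0020 * 13.2080 / 60
v = 0.6930 m/s


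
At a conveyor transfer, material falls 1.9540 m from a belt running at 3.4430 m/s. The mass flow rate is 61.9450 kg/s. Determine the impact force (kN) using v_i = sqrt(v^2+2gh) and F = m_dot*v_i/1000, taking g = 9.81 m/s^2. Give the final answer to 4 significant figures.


v_i = sqrt(3.4430^2 + 2*9.81*1.9540) = 7.08461 m/s
F = 61.9450 * 7.08461 / 1000
F = 0.4389 kN


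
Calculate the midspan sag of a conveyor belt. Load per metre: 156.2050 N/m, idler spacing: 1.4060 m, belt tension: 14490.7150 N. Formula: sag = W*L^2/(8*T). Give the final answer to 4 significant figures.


sag = 156.2050 * 1.4060^2 / (8 * 14490.7150)
sag = 0.002664 m


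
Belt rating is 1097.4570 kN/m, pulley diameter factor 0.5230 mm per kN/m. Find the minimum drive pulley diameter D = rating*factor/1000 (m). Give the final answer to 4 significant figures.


D = 1097.4570 * 0.5230 / 1000
D = 0.5740 m


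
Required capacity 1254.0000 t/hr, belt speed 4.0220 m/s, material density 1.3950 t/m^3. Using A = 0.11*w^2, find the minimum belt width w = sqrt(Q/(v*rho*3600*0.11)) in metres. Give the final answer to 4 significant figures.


A_req = 1254.0000 / (4.0220 * 1.3950 * 3600) = 0.0620839 m^2
w = sqrt(0.0620839 / 0.11)
w = 0.7513 m


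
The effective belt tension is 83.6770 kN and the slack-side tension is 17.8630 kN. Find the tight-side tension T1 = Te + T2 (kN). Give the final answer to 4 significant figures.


T1 = Te + T2 = 83.6770 + 17.8630
T1 = 101.5 kN


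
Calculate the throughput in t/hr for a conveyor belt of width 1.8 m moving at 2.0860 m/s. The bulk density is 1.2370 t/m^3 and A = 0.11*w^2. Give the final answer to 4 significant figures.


A = 0.11 * 1.8^2 = 0.3564 m^2
C = 0.3564 * 2.0860 * 1.2370 * 3600
C = 3311 t/hr


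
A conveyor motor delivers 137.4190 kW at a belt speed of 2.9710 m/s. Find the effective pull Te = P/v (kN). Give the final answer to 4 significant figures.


Te = P / v = 137.4190 / 2.9710
Te = 46.25 kN


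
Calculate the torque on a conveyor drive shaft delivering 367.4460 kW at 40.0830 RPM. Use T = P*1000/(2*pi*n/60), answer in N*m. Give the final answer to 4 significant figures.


omega = 2*pi*40.0830/60 = 4.19748 rad/s
T = 367.4460*1000 / 4.19748
T = 87540 N*m


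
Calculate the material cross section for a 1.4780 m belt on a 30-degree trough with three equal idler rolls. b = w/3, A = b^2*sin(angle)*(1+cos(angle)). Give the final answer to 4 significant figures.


b = 1.4780/3 = 0.492667 m
A = 0.492667^2 * sin(30 deg) * (1 + cos(30 deg))
A = 0.2265 m^2


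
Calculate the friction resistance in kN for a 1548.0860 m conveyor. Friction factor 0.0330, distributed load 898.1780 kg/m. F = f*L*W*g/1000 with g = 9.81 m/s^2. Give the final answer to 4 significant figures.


F = 0.0330 * 1548.0860 * 898.1780 * 9.81 / 1000
F = 450.1 kN


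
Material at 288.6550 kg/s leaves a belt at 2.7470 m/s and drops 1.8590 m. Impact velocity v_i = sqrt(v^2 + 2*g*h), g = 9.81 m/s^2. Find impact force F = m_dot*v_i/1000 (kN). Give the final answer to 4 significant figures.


v_i = sqrt(2.7470^2 + 2*9.81*1.8590) = 6.63473 m/s
F = 288.6550 * 6.63473 / 1000
F = 1.915 kN


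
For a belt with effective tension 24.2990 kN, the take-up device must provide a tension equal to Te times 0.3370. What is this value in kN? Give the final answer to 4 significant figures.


T_tu = 24.2990 * 0.3370
T_tu = 8.189 kN


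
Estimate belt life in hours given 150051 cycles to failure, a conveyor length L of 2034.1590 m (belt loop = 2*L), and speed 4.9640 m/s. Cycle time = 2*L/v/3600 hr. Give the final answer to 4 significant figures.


cycle_time = 2 * 2034.1590 / 4.9640 / 3600 = 0.227657 hr
life = 150051 * 0.227657 = 34160 hours


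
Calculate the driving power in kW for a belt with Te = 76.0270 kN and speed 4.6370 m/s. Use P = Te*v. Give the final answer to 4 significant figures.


P = Te * v = 76.0270 * 4.6370
P = 352.5 kW


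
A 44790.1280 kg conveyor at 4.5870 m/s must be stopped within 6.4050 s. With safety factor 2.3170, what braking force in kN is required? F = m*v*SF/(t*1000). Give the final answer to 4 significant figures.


F = 44790.1280 * 4.5870 / 6.4050 * 2.3170 / 1000
F = 74.32 kN


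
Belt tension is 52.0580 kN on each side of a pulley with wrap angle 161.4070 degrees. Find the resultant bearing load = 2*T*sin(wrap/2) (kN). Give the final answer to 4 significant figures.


F = 2 * 52.0580 * sin(161.4070/2 deg)
F = 102.7 kN


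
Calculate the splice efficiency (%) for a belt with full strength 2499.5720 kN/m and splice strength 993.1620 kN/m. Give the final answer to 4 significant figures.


Eff = 993.1620 / 2499.5720 * 100
Eff = 39.73 %


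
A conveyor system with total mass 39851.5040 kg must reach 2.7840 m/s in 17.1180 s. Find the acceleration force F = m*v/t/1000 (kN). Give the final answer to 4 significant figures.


F = 39851.5040 * 2.7840 / 17.1180 / 1000
F = 6.481 kN


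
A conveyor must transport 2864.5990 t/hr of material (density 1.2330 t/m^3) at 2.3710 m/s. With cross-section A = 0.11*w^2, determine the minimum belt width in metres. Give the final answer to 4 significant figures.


A_req = 2864.5990 / (2.3710 * 1.2330 * 3600) = 0.272187 m^2
w = sqrt(0.272187 / 0.11)
w = 1.573 m


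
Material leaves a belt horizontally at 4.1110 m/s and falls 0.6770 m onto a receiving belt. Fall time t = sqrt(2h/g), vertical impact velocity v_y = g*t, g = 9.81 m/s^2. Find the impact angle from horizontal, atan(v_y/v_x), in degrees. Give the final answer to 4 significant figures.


t = sqrt(2*0.6770/9.81) = 0.371514 s
v_y = 9.81 * 0.371514 = 3.64455 m/s
angle = atan(3.64455 / 4.1110) = 41.56 deg


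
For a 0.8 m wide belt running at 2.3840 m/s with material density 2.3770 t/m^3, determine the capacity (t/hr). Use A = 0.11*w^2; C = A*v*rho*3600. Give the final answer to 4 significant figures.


A = 0.11 * 0.8^2 = 0.0704 m^2
C = 0.0704 * 2.3840 * 2.3770 * 3600
C = 1436 t/hr


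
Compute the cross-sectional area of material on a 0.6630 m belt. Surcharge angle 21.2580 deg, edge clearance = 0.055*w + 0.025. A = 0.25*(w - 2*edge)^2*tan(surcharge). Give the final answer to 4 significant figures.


edge = 0.055*0.6630 + 0.025 = 0.061465 m
ew = 0.6630 - 2*0.061465 = 0.54007 m
A = 0.25 * 0.54007^2 * tan(21.2580 deg)
A = 0.02837 m^2


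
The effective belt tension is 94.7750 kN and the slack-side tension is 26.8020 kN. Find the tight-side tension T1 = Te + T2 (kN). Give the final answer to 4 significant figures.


T1 = Te + T2 = 94.7750 + 26.8020
T1 = 121.6 kN


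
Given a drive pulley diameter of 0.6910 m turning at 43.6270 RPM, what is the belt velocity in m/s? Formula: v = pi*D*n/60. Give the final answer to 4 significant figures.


v = pi * 0.6910 * 43.6270 / 60
v = 1.578 m/s


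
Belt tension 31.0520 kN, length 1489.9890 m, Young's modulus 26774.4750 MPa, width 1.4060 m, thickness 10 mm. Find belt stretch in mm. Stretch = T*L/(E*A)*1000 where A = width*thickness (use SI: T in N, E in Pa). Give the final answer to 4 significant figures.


A = 1.4060 * 0.01 = 0.01406 m^2
Stretch = 31.0520*1000 * 1489.9890 / (26774.4750e6 * 0.01406) * 1000
Stretch = 122.9 mm


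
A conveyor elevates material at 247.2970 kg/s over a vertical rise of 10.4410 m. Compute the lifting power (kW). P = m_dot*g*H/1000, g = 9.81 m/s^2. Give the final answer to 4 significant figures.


P = 247.2970 * 9.81 * 10.4410 / 1000
P = 25.33 kW


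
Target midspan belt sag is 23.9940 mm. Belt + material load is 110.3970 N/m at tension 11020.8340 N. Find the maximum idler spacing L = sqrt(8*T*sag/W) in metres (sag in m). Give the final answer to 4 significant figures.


sag = 23.9940/1000 = 0.023994 m
L = sqrt(8 * 11020.8340 * 0.023994 / 110.3970)
L = 4.377 m


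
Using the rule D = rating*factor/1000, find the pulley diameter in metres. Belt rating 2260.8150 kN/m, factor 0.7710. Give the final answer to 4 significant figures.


D = 2260.8150 * 0.7710 / 1000
D = 1.743 m


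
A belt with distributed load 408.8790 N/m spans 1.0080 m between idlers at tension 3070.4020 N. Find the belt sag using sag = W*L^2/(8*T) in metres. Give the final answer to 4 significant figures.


sag = 408.8790 * 1.0080^2 / (8 * 3070.4020)
sag = 0.01691 m


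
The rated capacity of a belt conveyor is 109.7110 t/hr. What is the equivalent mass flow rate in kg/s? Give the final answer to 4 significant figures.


m_dot = 109.7110 * 1000 / 3600
m_dot = 30.48 kg/s


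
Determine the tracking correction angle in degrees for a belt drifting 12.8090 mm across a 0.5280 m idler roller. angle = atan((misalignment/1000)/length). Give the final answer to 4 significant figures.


misalign_m = 12.8090 / 1000 = 0.012809 m
angle = atan(0.012809 / 0.5280)
angle = 1.390 deg


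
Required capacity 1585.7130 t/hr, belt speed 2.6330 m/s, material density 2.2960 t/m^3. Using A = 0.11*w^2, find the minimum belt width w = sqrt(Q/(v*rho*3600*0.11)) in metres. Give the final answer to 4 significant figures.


A_req = 1585.7130 / (2.6330 * 2.2960 * 3600) = 0.0728617 m^2
w = sqrt(0.0728617 / 0.11)
w = 0.8139 m


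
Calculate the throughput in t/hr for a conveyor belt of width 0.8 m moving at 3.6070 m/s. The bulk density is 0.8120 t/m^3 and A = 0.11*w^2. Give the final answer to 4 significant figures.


A = 0.11 * 0.8^2 = 0.0704 m^2
C = 0.0704 * 3.6070 * 0.8120 * 3600
C = 742.3 t/hr


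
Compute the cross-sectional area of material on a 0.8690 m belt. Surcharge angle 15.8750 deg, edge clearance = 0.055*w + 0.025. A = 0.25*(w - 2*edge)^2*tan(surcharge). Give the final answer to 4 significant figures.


edge = 0.055*0.8690 + 0.025 = 0.072795 m
ew = 0.8690 - 2*0.072795 = 0.72341 m
A = 0.25 * 0.72341^2 * tan(15.8750 deg)
A = 0.03721 m^2


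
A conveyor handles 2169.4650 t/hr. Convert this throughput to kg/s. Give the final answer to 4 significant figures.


m_dot = 2169.4650 * 1000 / 3600
m_dot = 602.6 kg/s


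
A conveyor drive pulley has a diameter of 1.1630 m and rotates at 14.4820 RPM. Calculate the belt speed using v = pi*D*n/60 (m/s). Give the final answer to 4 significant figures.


v = pi * 1.1630 * 14.4820 / 60
v = 0.8819 m/s


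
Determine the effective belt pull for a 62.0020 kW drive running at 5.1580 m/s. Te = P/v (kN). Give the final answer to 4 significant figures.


Te = P / v = 62.0020 / 5.1580
Te = 12.02 kN


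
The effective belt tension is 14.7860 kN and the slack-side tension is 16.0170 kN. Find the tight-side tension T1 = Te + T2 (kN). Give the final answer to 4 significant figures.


T1 = Te + T2 = 14.7860 + 16.0170
T1 = 30.80 kN


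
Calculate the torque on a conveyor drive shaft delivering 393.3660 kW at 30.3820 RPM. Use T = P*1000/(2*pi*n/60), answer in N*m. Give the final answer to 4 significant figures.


omega = 2*pi*30.3820/60 = 3.1816 rad/s
T = 393.3660*1000 / 3.1816
T = 123600 N*m


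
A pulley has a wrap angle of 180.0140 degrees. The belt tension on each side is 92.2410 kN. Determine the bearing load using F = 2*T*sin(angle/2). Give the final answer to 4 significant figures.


F = 2 * 92.2410 * sin(180.0140/2 deg)
F = 184.5 kN


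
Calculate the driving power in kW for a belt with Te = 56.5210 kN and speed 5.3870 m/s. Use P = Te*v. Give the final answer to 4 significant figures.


P = Te * v = 56.5210 * 5.3870
P = 304.5 kW


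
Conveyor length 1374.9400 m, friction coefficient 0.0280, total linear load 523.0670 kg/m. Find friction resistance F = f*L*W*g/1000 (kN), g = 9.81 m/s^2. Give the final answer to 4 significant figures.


F = 0.0280 * 1374.9400 * 523.0670 * 9.81 / 1000
F = 197.5 kN


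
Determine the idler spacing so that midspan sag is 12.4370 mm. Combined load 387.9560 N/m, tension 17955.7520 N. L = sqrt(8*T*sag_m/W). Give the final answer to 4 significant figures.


sag = 12.4370/1000 = 0.012437 m
L = sqrt(8 * 17955.7520 * 0.012437 / 387.9560)
L = 2.146 m


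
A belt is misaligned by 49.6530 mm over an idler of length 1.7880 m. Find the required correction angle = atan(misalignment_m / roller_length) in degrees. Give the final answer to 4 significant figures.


misalign_m = 49.6530 / 1000 = 0.049653 m
angle = atan(0.049653 / 1.7880)
angle = 1.591 deg


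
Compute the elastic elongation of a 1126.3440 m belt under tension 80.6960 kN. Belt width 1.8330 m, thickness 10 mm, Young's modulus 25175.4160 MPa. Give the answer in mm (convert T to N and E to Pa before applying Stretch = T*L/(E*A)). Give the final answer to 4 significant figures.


A = 1.8330 * 0.01 = 0.01833 m^2
Stretch = 80.6960*1000 * 1126.3440 / (25175.4160e6 * 0.01833) * 1000
Stretch = 197.0 mm


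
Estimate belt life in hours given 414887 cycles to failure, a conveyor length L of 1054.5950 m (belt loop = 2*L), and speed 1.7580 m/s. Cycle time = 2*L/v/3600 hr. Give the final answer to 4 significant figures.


cycle_time = 2 * 1054.5950 / 1.7580 / 3600 = 0.333269 hr
life = 414887 * 0.333269 = 138300 hours
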